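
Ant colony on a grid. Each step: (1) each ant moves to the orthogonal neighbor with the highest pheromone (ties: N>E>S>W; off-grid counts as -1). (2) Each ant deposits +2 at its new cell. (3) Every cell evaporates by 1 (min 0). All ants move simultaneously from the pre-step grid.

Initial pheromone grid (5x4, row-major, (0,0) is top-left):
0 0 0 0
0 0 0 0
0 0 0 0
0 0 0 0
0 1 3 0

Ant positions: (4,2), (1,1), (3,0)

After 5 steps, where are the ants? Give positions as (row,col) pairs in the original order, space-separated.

Step 1: ant0:(4,2)->W->(4,1) | ant1:(1,1)->N->(0,1) | ant2:(3,0)->N->(2,0)
  grid max=2 at (4,1)
Step 2: ant0:(4,1)->E->(4,2) | ant1:(0,1)->E->(0,2) | ant2:(2,0)->N->(1,0)
  grid max=3 at (4,2)
Step 3: ant0:(4,2)->W->(4,1) | ant1:(0,2)->E->(0,3) | ant2:(1,0)->N->(0,0)
  grid max=2 at (4,1)
Step 4: ant0:(4,1)->E->(4,2) | ant1:(0,3)->S->(1,3) | ant2:(0,0)->E->(0,1)
  grid max=3 at (4,2)
Step 5: ant0:(4,2)->W->(4,1) | ant1:(1,3)->N->(0,3) | ant2:(0,1)->E->(0,2)
  grid max=2 at (4,1)

(4,1) (0,3) (0,2)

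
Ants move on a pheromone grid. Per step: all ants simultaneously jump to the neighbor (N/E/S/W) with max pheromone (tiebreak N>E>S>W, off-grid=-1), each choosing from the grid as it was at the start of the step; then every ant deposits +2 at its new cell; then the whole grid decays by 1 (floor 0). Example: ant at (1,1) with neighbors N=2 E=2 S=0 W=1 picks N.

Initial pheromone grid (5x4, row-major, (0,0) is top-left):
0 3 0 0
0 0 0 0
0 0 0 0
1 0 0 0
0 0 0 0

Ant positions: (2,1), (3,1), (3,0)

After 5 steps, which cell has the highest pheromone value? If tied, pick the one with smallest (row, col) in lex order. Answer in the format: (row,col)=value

Answer: (3,0)=6

Derivation:
Step 1: ant0:(2,1)->N->(1,1) | ant1:(3,1)->W->(3,0) | ant2:(3,0)->N->(2,0)
  grid max=2 at (0,1)
Step 2: ant0:(1,1)->N->(0,1) | ant1:(3,0)->N->(2,0) | ant2:(2,0)->S->(3,0)
  grid max=3 at (0,1)
Step 3: ant0:(0,1)->E->(0,2) | ant1:(2,0)->S->(3,0) | ant2:(3,0)->N->(2,0)
  grid max=4 at (3,0)
Step 4: ant0:(0,2)->W->(0,1) | ant1:(3,0)->N->(2,0) | ant2:(2,0)->S->(3,0)
  grid max=5 at (3,0)
Step 5: ant0:(0,1)->E->(0,2) | ant1:(2,0)->S->(3,0) | ant2:(3,0)->N->(2,0)
  grid max=6 at (3,0)
Final grid:
  0 2 1 0
  0 0 0 0
  5 0 0 0
  6 0 0 0
  0 0 0 0
Max pheromone 6 at (3,0)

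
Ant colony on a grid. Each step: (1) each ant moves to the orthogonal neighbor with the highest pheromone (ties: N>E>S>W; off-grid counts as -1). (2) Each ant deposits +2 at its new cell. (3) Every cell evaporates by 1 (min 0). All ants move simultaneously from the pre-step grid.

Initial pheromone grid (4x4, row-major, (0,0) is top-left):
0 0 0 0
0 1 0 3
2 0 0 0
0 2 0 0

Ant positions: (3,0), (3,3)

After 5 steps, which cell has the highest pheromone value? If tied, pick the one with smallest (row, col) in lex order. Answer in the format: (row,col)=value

Step 1: ant0:(3,0)->N->(2,0) | ant1:(3,3)->N->(2,3)
  grid max=3 at (2,0)
Step 2: ant0:(2,0)->N->(1,0) | ant1:(2,3)->N->(1,3)
  grid max=3 at (1,3)
Step 3: ant0:(1,0)->S->(2,0) | ant1:(1,3)->N->(0,3)
  grid max=3 at (2,0)
Step 4: ant0:(2,0)->N->(1,0) | ant1:(0,3)->S->(1,3)
  grid max=3 at (1,3)
Step 5: ant0:(1,0)->S->(2,0) | ant1:(1,3)->N->(0,3)
  grid max=3 at (2,0)
Final grid:
  0 0 0 1
  0 0 0 2
  3 0 0 0
  0 0 0 0
Max pheromone 3 at (2,0)

Answer: (2,0)=3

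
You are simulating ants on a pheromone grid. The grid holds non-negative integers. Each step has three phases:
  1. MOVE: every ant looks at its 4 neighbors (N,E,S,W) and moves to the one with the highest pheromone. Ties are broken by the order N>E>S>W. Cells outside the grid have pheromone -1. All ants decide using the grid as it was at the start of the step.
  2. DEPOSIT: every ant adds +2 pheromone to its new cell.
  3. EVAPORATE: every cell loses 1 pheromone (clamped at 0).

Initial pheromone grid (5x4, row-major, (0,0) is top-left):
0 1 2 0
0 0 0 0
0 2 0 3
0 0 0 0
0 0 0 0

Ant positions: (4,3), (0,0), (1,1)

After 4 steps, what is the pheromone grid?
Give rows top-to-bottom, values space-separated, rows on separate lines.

After step 1: ants at (3,3),(0,1),(2,1)
  0 2 1 0
  0 0 0 0
  0 3 0 2
  0 0 0 1
  0 0 0 0
After step 2: ants at (2,3),(0,2),(1,1)
  0 1 2 0
  0 1 0 0
  0 2 0 3
  0 0 0 0
  0 0 0 0
After step 3: ants at (1,3),(0,1),(2,1)
  0 2 1 0
  0 0 0 1
  0 3 0 2
  0 0 0 0
  0 0 0 0
After step 4: ants at (2,3),(0,2),(1,1)
  0 1 2 0
  0 1 0 0
  0 2 0 3
  0 0 0 0
  0 0 0 0

0 1 2 0
0 1 0 0
0 2 0 3
0 0 0 0
0 0 0 0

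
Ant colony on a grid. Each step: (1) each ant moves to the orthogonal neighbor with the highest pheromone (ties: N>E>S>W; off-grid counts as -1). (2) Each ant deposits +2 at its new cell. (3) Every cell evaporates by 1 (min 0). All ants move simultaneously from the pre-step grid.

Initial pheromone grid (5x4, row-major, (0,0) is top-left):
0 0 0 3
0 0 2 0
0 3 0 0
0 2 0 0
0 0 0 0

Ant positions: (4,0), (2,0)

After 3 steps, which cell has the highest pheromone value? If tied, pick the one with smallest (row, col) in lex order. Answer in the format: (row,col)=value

Answer: (2,1)=6

Derivation:
Step 1: ant0:(4,0)->N->(3,0) | ant1:(2,0)->E->(2,1)
  grid max=4 at (2,1)
Step 2: ant0:(3,0)->E->(3,1) | ant1:(2,1)->S->(3,1)
  grid max=4 at (3,1)
Step 3: ant0:(3,1)->N->(2,1) | ant1:(3,1)->N->(2,1)
  grid max=6 at (2,1)
Final grid:
  0 0 0 0
  0 0 0 0
  0 6 0 0
  0 3 0 0
  0 0 0 0
Max pheromone 6 at (2,1)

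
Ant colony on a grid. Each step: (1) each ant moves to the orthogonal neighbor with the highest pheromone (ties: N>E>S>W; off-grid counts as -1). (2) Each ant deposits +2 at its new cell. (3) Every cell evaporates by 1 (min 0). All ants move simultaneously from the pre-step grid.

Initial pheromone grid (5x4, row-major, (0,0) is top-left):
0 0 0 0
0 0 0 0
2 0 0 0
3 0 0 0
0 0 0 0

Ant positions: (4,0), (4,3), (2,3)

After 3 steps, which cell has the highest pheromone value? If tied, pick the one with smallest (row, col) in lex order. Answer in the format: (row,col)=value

Answer: (3,0)=4

Derivation:
Step 1: ant0:(4,0)->N->(3,0) | ant1:(4,3)->N->(3,3) | ant2:(2,3)->N->(1,3)
  grid max=4 at (3,0)
Step 2: ant0:(3,0)->N->(2,0) | ant1:(3,3)->N->(2,3) | ant2:(1,3)->N->(0,3)
  grid max=3 at (3,0)
Step 3: ant0:(2,0)->S->(3,0) | ant1:(2,3)->N->(1,3) | ant2:(0,3)->S->(1,3)
  grid max=4 at (3,0)
Final grid:
  0 0 0 0
  0 0 0 3
  1 0 0 0
  4 0 0 0
  0 0 0 0
Max pheromone 4 at (3,0)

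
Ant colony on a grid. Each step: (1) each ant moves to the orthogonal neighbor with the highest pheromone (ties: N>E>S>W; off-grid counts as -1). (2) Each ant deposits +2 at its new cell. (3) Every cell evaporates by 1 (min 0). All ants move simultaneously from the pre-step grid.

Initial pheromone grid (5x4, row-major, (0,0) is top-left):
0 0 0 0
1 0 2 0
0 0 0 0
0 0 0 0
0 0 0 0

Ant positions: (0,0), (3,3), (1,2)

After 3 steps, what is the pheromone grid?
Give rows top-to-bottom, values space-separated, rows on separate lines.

After step 1: ants at (1,0),(2,3),(0,2)
  0 0 1 0
  2 0 1 0
  0 0 0 1
  0 0 0 0
  0 0 0 0
After step 2: ants at (0,0),(1,3),(1,2)
  1 0 0 0
  1 0 2 1
  0 0 0 0
  0 0 0 0
  0 0 0 0
After step 3: ants at (1,0),(1,2),(1,3)
  0 0 0 0
  2 0 3 2
  0 0 0 0
  0 0 0 0
  0 0 0 0

0 0 0 0
2 0 3 2
0 0 0 0
0 0 0 0
0 0 0 0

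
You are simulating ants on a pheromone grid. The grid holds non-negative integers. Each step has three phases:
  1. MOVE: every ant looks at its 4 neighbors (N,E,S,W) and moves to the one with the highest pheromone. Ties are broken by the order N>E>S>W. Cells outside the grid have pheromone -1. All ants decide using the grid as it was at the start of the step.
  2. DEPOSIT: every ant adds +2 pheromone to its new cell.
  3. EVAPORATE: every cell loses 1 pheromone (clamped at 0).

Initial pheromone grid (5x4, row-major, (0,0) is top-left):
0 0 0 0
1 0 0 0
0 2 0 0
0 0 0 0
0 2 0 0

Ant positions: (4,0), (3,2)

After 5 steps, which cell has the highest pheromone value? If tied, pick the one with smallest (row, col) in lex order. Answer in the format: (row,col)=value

Step 1: ant0:(4,0)->E->(4,1) | ant1:(3,2)->N->(2,2)
  grid max=3 at (4,1)
Step 2: ant0:(4,1)->N->(3,1) | ant1:(2,2)->W->(2,1)
  grid max=2 at (2,1)
Step 3: ant0:(3,1)->N->(2,1) | ant1:(2,1)->S->(3,1)
  grid max=3 at (2,1)
Step 4: ant0:(2,1)->S->(3,1) | ant1:(3,1)->N->(2,1)
  grid max=4 at (2,1)
Step 5: ant0:(3,1)->N->(2,1) | ant1:(2,1)->S->(3,1)
  grid max=5 at (2,1)
Final grid:
  0 0 0 0
  0 0 0 0
  0 5 0 0
  0 4 0 0
  0 0 0 0
Max pheromone 5 at (2,1)

Answer: (2,1)=5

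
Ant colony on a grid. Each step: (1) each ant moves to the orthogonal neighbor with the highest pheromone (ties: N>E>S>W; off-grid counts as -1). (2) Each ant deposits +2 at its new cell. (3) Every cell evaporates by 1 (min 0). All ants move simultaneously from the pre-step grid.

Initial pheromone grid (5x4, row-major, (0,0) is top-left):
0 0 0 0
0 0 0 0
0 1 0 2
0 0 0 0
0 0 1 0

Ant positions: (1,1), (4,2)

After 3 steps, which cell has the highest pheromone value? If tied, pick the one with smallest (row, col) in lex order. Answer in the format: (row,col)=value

Answer: (2,1)=4

Derivation:
Step 1: ant0:(1,1)->S->(2,1) | ant1:(4,2)->N->(3,2)
  grid max=2 at (2,1)
Step 2: ant0:(2,1)->N->(1,1) | ant1:(3,2)->N->(2,2)
  grid max=1 at (1,1)
Step 3: ant0:(1,1)->S->(2,1) | ant1:(2,2)->W->(2,1)
  grid max=4 at (2,1)
Final grid:
  0 0 0 0
  0 0 0 0
  0 4 0 0
  0 0 0 0
  0 0 0 0
Max pheromone 4 at (2,1)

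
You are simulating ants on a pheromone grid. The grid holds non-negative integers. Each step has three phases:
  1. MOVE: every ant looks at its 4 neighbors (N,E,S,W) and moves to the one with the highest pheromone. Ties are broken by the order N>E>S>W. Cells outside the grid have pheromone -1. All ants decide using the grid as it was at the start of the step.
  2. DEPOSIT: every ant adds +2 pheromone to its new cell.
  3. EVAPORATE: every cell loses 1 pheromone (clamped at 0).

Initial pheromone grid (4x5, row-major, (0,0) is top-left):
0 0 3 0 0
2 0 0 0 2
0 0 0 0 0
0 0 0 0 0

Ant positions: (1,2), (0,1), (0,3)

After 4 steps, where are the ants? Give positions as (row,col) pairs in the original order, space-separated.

Step 1: ant0:(1,2)->N->(0,2) | ant1:(0,1)->E->(0,2) | ant2:(0,3)->W->(0,2)
  grid max=8 at (0,2)
Step 2: ant0:(0,2)->E->(0,3) | ant1:(0,2)->E->(0,3) | ant2:(0,2)->E->(0,3)
  grid max=7 at (0,2)
Step 3: ant0:(0,3)->W->(0,2) | ant1:(0,3)->W->(0,2) | ant2:(0,3)->W->(0,2)
  grid max=12 at (0,2)
Step 4: ant0:(0,2)->E->(0,3) | ant1:(0,2)->E->(0,3) | ant2:(0,2)->E->(0,3)
  grid max=11 at (0,2)

(0,3) (0,3) (0,3)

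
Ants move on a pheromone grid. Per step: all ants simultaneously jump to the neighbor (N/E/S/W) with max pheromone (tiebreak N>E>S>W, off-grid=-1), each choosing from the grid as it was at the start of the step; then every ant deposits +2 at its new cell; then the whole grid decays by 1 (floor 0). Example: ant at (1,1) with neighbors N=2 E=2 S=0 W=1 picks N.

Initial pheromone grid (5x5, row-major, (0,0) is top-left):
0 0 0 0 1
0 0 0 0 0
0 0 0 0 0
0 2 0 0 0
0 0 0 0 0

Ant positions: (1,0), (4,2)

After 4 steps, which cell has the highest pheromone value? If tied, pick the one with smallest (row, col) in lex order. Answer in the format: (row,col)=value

Step 1: ant0:(1,0)->N->(0,0) | ant1:(4,2)->N->(3,2)
  grid max=1 at (0,0)
Step 2: ant0:(0,0)->E->(0,1) | ant1:(3,2)->W->(3,1)
  grid max=2 at (3,1)
Step 3: ant0:(0,1)->E->(0,2) | ant1:(3,1)->N->(2,1)
  grid max=1 at (0,2)
Step 4: ant0:(0,2)->E->(0,3) | ant1:(2,1)->S->(3,1)
  grid max=2 at (3,1)
Final grid:
  0 0 0 1 0
  0 0 0 0 0
  0 0 0 0 0
  0 2 0 0 0
  0 0 0 0 0
Max pheromone 2 at (3,1)

Answer: (3,1)=2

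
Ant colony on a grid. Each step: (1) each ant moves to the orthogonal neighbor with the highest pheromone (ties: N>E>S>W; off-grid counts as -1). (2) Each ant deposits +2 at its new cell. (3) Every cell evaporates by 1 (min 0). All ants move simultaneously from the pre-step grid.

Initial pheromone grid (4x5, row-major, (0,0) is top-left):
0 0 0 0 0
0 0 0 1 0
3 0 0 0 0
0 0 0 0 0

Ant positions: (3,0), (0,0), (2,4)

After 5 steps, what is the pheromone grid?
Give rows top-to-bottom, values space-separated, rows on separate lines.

After step 1: ants at (2,0),(0,1),(1,4)
  0 1 0 0 0
  0 0 0 0 1
  4 0 0 0 0
  0 0 0 0 0
After step 2: ants at (1,0),(0,2),(0,4)
  0 0 1 0 1
  1 0 0 0 0
  3 0 0 0 0
  0 0 0 0 0
After step 3: ants at (2,0),(0,3),(1,4)
  0 0 0 1 0
  0 0 0 0 1
  4 0 0 0 0
  0 0 0 0 0
After step 4: ants at (1,0),(0,4),(0,4)
  0 0 0 0 3
  1 0 0 0 0
  3 0 0 0 0
  0 0 0 0 0
After step 5: ants at (2,0),(1,4),(1,4)
  0 0 0 0 2
  0 0 0 0 3
  4 0 0 0 0
  0 0 0 0 0

0 0 0 0 2
0 0 0 0 3
4 0 0 0 0
0 0 0 0 0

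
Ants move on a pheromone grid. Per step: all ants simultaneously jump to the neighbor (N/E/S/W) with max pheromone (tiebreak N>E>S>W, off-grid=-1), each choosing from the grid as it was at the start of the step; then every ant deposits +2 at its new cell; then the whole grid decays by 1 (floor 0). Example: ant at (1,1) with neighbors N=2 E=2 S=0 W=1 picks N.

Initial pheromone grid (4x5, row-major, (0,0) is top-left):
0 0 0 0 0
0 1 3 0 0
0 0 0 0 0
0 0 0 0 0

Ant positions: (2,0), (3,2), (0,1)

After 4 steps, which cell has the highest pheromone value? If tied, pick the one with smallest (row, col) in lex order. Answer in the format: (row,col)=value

Step 1: ant0:(2,0)->N->(1,0) | ant1:(3,2)->N->(2,2) | ant2:(0,1)->S->(1,1)
  grid max=2 at (1,1)
Step 2: ant0:(1,0)->E->(1,1) | ant1:(2,2)->N->(1,2) | ant2:(1,1)->E->(1,2)
  grid max=5 at (1,2)
Step 3: ant0:(1,1)->E->(1,2) | ant1:(1,2)->W->(1,1) | ant2:(1,2)->W->(1,1)
  grid max=6 at (1,1)
Step 4: ant0:(1,2)->W->(1,1) | ant1:(1,1)->E->(1,2) | ant2:(1,1)->E->(1,2)
  grid max=9 at (1,2)
Final grid:
  0 0 0 0 0
  0 7 9 0 0
  0 0 0 0 0
  0 0 0 0 0
Max pheromone 9 at (1,2)

Answer: (1,2)=9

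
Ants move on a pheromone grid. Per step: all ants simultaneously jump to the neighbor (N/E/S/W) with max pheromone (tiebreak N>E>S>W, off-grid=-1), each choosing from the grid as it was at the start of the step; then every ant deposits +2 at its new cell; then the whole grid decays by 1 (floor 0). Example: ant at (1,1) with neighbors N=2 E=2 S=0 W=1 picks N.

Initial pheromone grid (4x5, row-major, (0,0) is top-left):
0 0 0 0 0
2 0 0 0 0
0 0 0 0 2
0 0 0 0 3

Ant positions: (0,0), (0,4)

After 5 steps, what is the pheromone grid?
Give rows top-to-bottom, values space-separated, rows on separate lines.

After step 1: ants at (1,0),(1,4)
  0 0 0 0 0
  3 0 0 0 1
  0 0 0 0 1
  0 0 0 0 2
After step 2: ants at (0,0),(2,4)
  1 0 0 0 0
  2 0 0 0 0
  0 0 0 0 2
  0 0 0 0 1
After step 3: ants at (1,0),(3,4)
  0 0 0 0 0
  3 0 0 0 0
  0 0 0 0 1
  0 0 0 0 2
After step 4: ants at (0,0),(2,4)
  1 0 0 0 0
  2 0 0 0 0
  0 0 0 0 2
  0 0 0 0 1
After step 5: ants at (1,0),(3,4)
  0 0 0 0 0
  3 0 0 0 0
  0 0 0 0 1
  0 0 0 0 2

0 0 0 0 0
3 0 0 0 0
0 0 0 0 1
0 0 0 0 2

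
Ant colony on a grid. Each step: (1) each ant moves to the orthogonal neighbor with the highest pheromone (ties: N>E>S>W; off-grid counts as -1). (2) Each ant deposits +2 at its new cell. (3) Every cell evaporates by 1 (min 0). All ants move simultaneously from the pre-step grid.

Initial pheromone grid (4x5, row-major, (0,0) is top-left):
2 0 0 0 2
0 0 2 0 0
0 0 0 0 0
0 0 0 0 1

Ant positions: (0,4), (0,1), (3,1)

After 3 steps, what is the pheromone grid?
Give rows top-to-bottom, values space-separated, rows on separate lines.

After step 1: ants at (1,4),(0,0),(2,1)
  3 0 0 0 1
  0 0 1 0 1
  0 1 0 0 0
  0 0 0 0 0
After step 2: ants at (0,4),(0,1),(1,1)
  2 1 0 0 2
  0 1 0 0 0
  0 0 0 0 0
  0 0 0 0 0
After step 3: ants at (1,4),(0,0),(0,1)
  3 2 0 0 1
  0 0 0 0 1
  0 0 0 0 0
  0 0 0 0 0

3 2 0 0 1
0 0 0 0 1
0 0 0 0 0
0 0 0 0 0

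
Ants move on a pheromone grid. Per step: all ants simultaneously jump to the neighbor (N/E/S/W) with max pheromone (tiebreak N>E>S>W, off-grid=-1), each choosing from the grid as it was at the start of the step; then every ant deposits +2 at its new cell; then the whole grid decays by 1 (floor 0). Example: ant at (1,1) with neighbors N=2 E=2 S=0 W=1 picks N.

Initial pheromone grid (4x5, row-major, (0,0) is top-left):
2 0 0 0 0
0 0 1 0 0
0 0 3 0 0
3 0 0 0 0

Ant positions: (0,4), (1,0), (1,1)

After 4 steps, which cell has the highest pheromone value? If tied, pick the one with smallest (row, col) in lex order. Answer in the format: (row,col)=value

Step 1: ant0:(0,4)->S->(1,4) | ant1:(1,0)->N->(0,0) | ant2:(1,1)->E->(1,2)
  grid max=3 at (0,0)
Step 2: ant0:(1,4)->N->(0,4) | ant1:(0,0)->E->(0,1) | ant2:(1,2)->S->(2,2)
  grid max=3 at (2,2)
Step 3: ant0:(0,4)->S->(1,4) | ant1:(0,1)->W->(0,0) | ant2:(2,2)->N->(1,2)
  grid max=3 at (0,0)
Step 4: ant0:(1,4)->N->(0,4) | ant1:(0,0)->E->(0,1) | ant2:(1,2)->S->(2,2)
  grid max=3 at (2,2)
Final grid:
  2 1 0 0 1
  0 0 1 0 0
  0 0 3 0 0
  0 0 0 0 0
Max pheromone 3 at (2,2)

Answer: (2,2)=3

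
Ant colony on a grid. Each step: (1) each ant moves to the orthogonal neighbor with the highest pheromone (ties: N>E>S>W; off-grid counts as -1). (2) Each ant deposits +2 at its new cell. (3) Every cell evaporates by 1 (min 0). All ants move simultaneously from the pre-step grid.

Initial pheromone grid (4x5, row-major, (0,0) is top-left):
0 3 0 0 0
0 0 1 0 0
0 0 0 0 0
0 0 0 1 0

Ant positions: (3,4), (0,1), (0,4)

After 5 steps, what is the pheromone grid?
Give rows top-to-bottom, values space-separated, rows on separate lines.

After step 1: ants at (3,3),(0,2),(1,4)
  0 2 1 0 0
  0 0 0 0 1
  0 0 0 0 0
  0 0 0 2 0
After step 2: ants at (2,3),(0,1),(0,4)
  0 3 0 0 1
  0 0 0 0 0
  0 0 0 1 0
  0 0 0 1 0
After step 3: ants at (3,3),(0,2),(1,4)
  0 2 1 0 0
  0 0 0 0 1
  0 0 0 0 0
  0 0 0 2 0
After step 4: ants at (2,3),(0,1),(0,4)
  0 3 0 0 1
  0 0 0 0 0
  0 0 0 1 0
  0 0 0 1 0
After step 5: ants at (3,3),(0,2),(1,4)
  0 2 1 0 0
  0 0 0 0 1
  0 0 0 0 0
  0 0 0 2 0

0 2 1 0 0
0 0 0 0 1
0 0 0 0 0
0 0 0 2 0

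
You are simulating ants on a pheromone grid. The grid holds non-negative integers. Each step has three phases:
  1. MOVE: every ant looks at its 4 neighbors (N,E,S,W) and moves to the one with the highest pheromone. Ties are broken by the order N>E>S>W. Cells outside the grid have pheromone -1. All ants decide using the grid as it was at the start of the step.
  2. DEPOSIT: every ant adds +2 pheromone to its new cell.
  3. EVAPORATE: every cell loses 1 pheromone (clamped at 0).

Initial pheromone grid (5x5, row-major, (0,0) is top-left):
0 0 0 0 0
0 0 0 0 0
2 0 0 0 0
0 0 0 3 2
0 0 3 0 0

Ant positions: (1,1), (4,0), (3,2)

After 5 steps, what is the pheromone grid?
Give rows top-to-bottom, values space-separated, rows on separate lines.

After step 1: ants at (0,1),(3,0),(3,3)
  0 1 0 0 0
  0 0 0 0 0
  1 0 0 0 0
  1 0 0 4 1
  0 0 2 0 0
After step 2: ants at (0,2),(2,0),(3,4)
  0 0 1 0 0
  0 0 0 0 0
  2 0 0 0 0
  0 0 0 3 2
  0 0 1 0 0
After step 3: ants at (0,3),(1,0),(3,3)
  0 0 0 1 0
  1 0 0 0 0
  1 0 0 0 0
  0 0 0 4 1
  0 0 0 0 0
After step 4: ants at (0,4),(2,0),(3,4)
  0 0 0 0 1
  0 0 0 0 0
  2 0 0 0 0
  0 0 0 3 2
  0 0 0 0 0
After step 5: ants at (1,4),(1,0),(3,3)
  0 0 0 0 0
  1 0 0 0 1
  1 0 0 0 0
  0 0 0 4 1
  0 0 0 0 0

0 0 0 0 0
1 0 0 0 1
1 0 0 0 0
0 0 0 4 1
0 0 0 0 0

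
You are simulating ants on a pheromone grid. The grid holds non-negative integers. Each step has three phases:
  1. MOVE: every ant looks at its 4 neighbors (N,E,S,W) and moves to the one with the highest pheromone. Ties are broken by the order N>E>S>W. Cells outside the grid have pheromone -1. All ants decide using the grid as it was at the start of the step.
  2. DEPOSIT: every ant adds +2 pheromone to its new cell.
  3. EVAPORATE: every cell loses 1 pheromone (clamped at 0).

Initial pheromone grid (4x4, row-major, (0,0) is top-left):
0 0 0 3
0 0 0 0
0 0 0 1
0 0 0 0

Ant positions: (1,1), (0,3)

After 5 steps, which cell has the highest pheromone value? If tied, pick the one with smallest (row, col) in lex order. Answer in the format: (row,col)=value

Answer: (0,3)=6

Derivation:
Step 1: ant0:(1,1)->N->(0,1) | ant1:(0,3)->S->(1,3)
  grid max=2 at (0,3)
Step 2: ant0:(0,1)->E->(0,2) | ant1:(1,3)->N->(0,3)
  grid max=3 at (0,3)
Step 3: ant0:(0,2)->E->(0,3) | ant1:(0,3)->W->(0,2)
  grid max=4 at (0,3)
Step 4: ant0:(0,3)->W->(0,2) | ant1:(0,2)->E->(0,3)
  grid max=5 at (0,3)
Step 5: ant0:(0,2)->E->(0,3) | ant1:(0,3)->W->(0,2)
  grid max=6 at (0,3)
Final grid:
  0 0 4 6
  0 0 0 0
  0 0 0 0
  0 0 0 0
Max pheromone 6 at (0,3)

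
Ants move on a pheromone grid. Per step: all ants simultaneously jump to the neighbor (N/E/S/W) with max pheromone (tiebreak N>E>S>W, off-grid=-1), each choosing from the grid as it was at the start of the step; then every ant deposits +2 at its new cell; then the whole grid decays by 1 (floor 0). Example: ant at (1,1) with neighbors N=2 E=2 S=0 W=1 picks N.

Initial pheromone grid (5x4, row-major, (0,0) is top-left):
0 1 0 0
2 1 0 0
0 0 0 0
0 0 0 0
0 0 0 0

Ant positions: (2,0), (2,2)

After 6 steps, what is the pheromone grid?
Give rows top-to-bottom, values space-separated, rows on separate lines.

After step 1: ants at (1,0),(1,2)
  0 0 0 0
  3 0 1 0
  0 0 0 0
  0 0 0 0
  0 0 0 0
After step 2: ants at (0,0),(0,2)
  1 0 1 0
  2 0 0 0
  0 0 0 0
  0 0 0 0
  0 0 0 0
After step 3: ants at (1,0),(0,3)
  0 0 0 1
  3 0 0 0
  0 0 0 0
  0 0 0 0
  0 0 0 0
After step 4: ants at (0,0),(1,3)
  1 0 0 0
  2 0 0 1
  0 0 0 0
  0 0 0 0
  0 0 0 0
After step 5: ants at (1,0),(0,3)
  0 0 0 1
  3 0 0 0
  0 0 0 0
  0 0 0 0
  0 0 0 0
After step 6: ants at (0,0),(1,3)
  1 0 0 0
  2 0 0 1
  0 0 0 0
  0 0 0 0
  0 0 0 0

1 0 0 0
2 0 0 1
0 0 0 0
0 0 0 0
0 0 0 0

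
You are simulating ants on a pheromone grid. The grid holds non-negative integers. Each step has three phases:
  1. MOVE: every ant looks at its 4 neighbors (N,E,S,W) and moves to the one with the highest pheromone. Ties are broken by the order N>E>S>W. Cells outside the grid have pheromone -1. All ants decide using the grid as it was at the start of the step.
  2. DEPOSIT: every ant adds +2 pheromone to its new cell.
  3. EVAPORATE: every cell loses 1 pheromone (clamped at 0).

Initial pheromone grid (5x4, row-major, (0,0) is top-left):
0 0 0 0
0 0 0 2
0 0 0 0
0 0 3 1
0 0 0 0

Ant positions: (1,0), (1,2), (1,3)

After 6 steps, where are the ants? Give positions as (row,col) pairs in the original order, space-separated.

Step 1: ant0:(1,0)->N->(0,0) | ant1:(1,2)->E->(1,3) | ant2:(1,3)->N->(0,3)
  grid max=3 at (1,3)
Step 2: ant0:(0,0)->E->(0,1) | ant1:(1,3)->N->(0,3) | ant2:(0,3)->S->(1,3)
  grid max=4 at (1,3)
Step 3: ant0:(0,1)->E->(0,2) | ant1:(0,3)->S->(1,3) | ant2:(1,3)->N->(0,3)
  grid max=5 at (1,3)
Step 4: ant0:(0,2)->E->(0,3) | ant1:(1,3)->N->(0,3) | ant2:(0,3)->S->(1,3)
  grid max=6 at (0,3)
Step 5: ant0:(0,3)->S->(1,3) | ant1:(0,3)->S->(1,3) | ant2:(1,3)->N->(0,3)
  grid max=9 at (1,3)
Step 6: ant0:(1,3)->N->(0,3) | ant1:(1,3)->N->(0,3) | ant2:(0,3)->S->(1,3)
  grid max=10 at (0,3)

(0,3) (0,3) (1,3)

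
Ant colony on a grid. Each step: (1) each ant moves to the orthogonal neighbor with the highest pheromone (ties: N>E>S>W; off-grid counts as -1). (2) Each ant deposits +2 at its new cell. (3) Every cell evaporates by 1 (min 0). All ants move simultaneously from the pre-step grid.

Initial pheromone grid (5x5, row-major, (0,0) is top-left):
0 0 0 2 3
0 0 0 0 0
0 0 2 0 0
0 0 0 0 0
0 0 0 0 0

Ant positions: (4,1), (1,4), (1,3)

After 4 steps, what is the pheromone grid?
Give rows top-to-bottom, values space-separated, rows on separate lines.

After step 1: ants at (3,1),(0,4),(0,3)
  0 0 0 3 4
  0 0 0 0 0
  0 0 1 0 0
  0 1 0 0 0
  0 0 0 0 0
After step 2: ants at (2,1),(0,3),(0,4)
  0 0 0 4 5
  0 0 0 0 0
  0 1 0 0 0
  0 0 0 0 0
  0 0 0 0 0
After step 3: ants at (1,1),(0,4),(0,3)
  0 0 0 5 6
  0 1 0 0 0
  0 0 0 0 0
  0 0 0 0 0
  0 0 0 0 0
After step 4: ants at (0,1),(0,3),(0,4)
  0 1 0 6 7
  0 0 0 0 0
  0 0 0 0 0
  0 0 0 0 0
  0 0 0 0 0

0 1 0 6 7
0 0 0 0 0
0 0 0 0 0
0 0 0 0 0
0 0 0 0 0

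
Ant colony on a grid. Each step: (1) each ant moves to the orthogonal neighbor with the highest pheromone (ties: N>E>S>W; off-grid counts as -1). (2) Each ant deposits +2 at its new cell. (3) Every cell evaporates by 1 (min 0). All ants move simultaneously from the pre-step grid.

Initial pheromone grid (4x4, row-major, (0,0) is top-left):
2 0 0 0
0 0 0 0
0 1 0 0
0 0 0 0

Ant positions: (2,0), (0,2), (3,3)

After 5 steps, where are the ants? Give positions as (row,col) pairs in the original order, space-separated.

Step 1: ant0:(2,0)->E->(2,1) | ant1:(0,2)->E->(0,3) | ant2:(3,3)->N->(2,3)
  grid max=2 at (2,1)
Step 2: ant0:(2,1)->N->(1,1) | ant1:(0,3)->S->(1,3) | ant2:(2,3)->N->(1,3)
  grid max=3 at (1,3)
Step 3: ant0:(1,1)->S->(2,1) | ant1:(1,3)->N->(0,3) | ant2:(1,3)->N->(0,3)
  grid max=3 at (0,3)
Step 4: ant0:(2,1)->N->(1,1) | ant1:(0,3)->S->(1,3) | ant2:(0,3)->S->(1,3)
  grid max=5 at (1,3)
Step 5: ant0:(1,1)->S->(2,1) | ant1:(1,3)->N->(0,3) | ant2:(1,3)->N->(0,3)
  grid max=5 at (0,3)

(2,1) (0,3) (0,3)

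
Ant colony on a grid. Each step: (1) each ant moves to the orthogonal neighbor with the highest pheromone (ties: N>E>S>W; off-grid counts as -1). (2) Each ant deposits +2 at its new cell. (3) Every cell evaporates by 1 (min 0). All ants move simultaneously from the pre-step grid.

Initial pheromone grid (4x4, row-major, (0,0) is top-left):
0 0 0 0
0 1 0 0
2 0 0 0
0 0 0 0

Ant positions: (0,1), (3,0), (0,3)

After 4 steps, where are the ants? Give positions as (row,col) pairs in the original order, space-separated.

Step 1: ant0:(0,1)->S->(1,1) | ant1:(3,0)->N->(2,0) | ant2:(0,3)->S->(1,3)
  grid max=3 at (2,0)
Step 2: ant0:(1,1)->N->(0,1) | ant1:(2,0)->N->(1,0) | ant2:(1,3)->N->(0,3)
  grid max=2 at (2,0)
Step 3: ant0:(0,1)->S->(1,1) | ant1:(1,0)->S->(2,0) | ant2:(0,3)->S->(1,3)
  grid max=3 at (2,0)
Step 4: ant0:(1,1)->N->(0,1) | ant1:(2,0)->N->(1,0) | ant2:(1,3)->N->(0,3)
  grid max=2 at (2,0)

(0,1) (1,0) (0,3)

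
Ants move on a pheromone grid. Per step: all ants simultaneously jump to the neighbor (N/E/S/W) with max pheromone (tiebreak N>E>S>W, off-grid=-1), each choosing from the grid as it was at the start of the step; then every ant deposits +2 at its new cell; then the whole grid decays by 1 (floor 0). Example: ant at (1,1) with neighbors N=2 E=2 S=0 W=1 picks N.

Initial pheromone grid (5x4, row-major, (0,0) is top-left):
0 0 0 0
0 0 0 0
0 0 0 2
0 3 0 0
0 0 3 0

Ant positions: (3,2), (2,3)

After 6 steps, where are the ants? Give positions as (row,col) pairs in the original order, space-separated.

Step 1: ant0:(3,2)->S->(4,2) | ant1:(2,3)->N->(1,3)
  grid max=4 at (4,2)
Step 2: ant0:(4,2)->N->(3,2) | ant1:(1,3)->S->(2,3)
  grid max=3 at (4,2)
Step 3: ant0:(3,2)->S->(4,2) | ant1:(2,3)->N->(1,3)
  grid max=4 at (4,2)
Step 4: ant0:(4,2)->N->(3,2) | ant1:(1,3)->S->(2,3)
  grid max=3 at (4,2)
Step 5: ant0:(3,2)->S->(4,2) | ant1:(2,3)->N->(1,3)
  grid max=4 at (4,2)
Step 6: ant0:(4,2)->N->(3,2) | ant1:(1,3)->S->(2,3)
  grid max=3 at (4,2)

(3,2) (2,3)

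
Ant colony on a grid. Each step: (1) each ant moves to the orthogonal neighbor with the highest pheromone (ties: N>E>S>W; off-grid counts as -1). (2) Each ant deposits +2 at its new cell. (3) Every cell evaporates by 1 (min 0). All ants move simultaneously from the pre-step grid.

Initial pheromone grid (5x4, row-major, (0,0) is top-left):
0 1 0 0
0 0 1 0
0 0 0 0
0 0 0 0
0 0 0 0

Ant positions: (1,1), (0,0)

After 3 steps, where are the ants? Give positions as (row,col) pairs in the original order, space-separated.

Step 1: ant0:(1,1)->N->(0,1) | ant1:(0,0)->E->(0,1)
  grid max=4 at (0,1)
Step 2: ant0:(0,1)->E->(0,2) | ant1:(0,1)->E->(0,2)
  grid max=3 at (0,1)
Step 3: ant0:(0,2)->W->(0,1) | ant1:(0,2)->W->(0,1)
  grid max=6 at (0,1)

(0,1) (0,1)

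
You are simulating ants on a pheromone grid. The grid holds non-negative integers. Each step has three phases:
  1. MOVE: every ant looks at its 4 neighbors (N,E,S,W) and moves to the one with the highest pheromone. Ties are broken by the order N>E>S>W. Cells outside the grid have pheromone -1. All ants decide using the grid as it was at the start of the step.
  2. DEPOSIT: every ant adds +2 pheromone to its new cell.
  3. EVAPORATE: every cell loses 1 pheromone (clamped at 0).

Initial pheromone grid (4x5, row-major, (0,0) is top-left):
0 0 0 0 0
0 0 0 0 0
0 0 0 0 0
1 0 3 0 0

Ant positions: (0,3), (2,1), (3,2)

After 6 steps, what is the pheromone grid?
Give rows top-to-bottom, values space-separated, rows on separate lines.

After step 1: ants at (0,4),(1,1),(2,2)
  0 0 0 0 1
  0 1 0 0 0
  0 0 1 0 0
  0 0 2 0 0
After step 2: ants at (1,4),(0,1),(3,2)
  0 1 0 0 0
  0 0 0 0 1
  0 0 0 0 0
  0 0 3 0 0
After step 3: ants at (0,4),(0,2),(2,2)
  0 0 1 0 1
  0 0 0 0 0
  0 0 1 0 0
  0 0 2 0 0
After step 4: ants at (1,4),(0,3),(3,2)
  0 0 0 1 0
  0 0 0 0 1
  0 0 0 0 0
  0 0 3 0 0
After step 5: ants at (0,4),(0,4),(2,2)
  0 0 0 0 3
  0 0 0 0 0
  0 0 1 0 0
  0 0 2 0 0
After step 6: ants at (1,4),(1,4),(3,2)
  0 0 0 0 2
  0 0 0 0 3
  0 0 0 0 0
  0 0 3 0 0

0 0 0 0 2
0 0 0 0 3
0 0 0 0 0
0 0 3 0 0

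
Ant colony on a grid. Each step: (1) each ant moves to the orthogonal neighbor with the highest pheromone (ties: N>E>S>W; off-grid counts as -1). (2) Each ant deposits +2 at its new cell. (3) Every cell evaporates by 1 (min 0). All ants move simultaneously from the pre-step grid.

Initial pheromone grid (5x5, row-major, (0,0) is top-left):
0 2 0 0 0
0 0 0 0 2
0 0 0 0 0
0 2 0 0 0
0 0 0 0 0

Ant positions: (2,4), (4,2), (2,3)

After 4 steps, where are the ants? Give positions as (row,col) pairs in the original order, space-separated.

Step 1: ant0:(2,4)->N->(1,4) | ant1:(4,2)->N->(3,2) | ant2:(2,3)->N->(1,3)
  grid max=3 at (1,4)
Step 2: ant0:(1,4)->W->(1,3) | ant1:(3,2)->W->(3,1) | ant2:(1,3)->E->(1,4)
  grid max=4 at (1,4)
Step 3: ant0:(1,3)->E->(1,4) | ant1:(3,1)->N->(2,1) | ant2:(1,4)->W->(1,3)
  grid max=5 at (1,4)
Step 4: ant0:(1,4)->W->(1,3) | ant1:(2,1)->S->(3,1) | ant2:(1,3)->E->(1,4)
  grid max=6 at (1,4)

(1,3) (3,1) (1,4)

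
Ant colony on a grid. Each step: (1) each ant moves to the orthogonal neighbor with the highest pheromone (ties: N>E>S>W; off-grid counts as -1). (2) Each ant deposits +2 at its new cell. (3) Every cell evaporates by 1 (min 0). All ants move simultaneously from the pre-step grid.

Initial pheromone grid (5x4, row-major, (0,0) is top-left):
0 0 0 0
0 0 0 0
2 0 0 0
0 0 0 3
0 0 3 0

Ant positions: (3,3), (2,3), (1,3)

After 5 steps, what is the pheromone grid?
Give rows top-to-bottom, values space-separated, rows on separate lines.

After step 1: ants at (2,3),(3,3),(0,3)
  0 0 0 1
  0 0 0 0
  1 0 0 1
  0 0 0 4
  0 0 2 0
After step 2: ants at (3,3),(2,3),(1,3)
  0 0 0 0
  0 0 0 1
  0 0 0 2
  0 0 0 5
  0 0 1 0
After step 3: ants at (2,3),(3,3),(2,3)
  0 0 0 0
  0 0 0 0
  0 0 0 5
  0 0 0 6
  0 0 0 0
After step 4: ants at (3,3),(2,3),(3,3)
  0 0 0 0
  0 0 0 0
  0 0 0 6
  0 0 0 9
  0 0 0 0
After step 5: ants at (2,3),(3,3),(2,3)
  0 0 0 0
  0 0 0 0
  0 0 0 9
  0 0 0 10
  0 0 0 0

0 0 0 0
0 0 0 0
0 0 0 9
0 0 0 10
0 0 0 0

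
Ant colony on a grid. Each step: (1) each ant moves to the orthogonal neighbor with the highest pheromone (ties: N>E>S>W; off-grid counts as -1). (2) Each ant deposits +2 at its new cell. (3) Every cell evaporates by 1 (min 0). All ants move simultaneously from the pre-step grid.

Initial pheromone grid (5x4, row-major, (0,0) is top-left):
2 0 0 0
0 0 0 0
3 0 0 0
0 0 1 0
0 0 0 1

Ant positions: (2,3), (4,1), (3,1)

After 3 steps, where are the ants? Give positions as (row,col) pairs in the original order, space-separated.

Step 1: ant0:(2,3)->N->(1,3) | ant1:(4,1)->N->(3,1) | ant2:(3,1)->E->(3,2)
  grid max=2 at (2,0)
Step 2: ant0:(1,3)->N->(0,3) | ant1:(3,1)->E->(3,2) | ant2:(3,2)->W->(3,1)
  grid max=3 at (3,2)
Step 3: ant0:(0,3)->S->(1,3) | ant1:(3,2)->W->(3,1) | ant2:(3,1)->E->(3,2)
  grid max=4 at (3,2)

(1,3) (3,1) (3,2)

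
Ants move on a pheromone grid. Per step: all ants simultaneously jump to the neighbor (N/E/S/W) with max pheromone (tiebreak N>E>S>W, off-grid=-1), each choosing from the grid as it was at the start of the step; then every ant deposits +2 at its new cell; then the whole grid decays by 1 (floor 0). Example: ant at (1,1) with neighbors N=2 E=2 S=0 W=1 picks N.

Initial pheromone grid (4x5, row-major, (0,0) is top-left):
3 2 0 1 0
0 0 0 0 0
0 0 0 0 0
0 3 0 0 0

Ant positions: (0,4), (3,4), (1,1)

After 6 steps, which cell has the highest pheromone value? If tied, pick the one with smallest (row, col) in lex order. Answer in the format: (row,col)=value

Step 1: ant0:(0,4)->W->(0,3) | ant1:(3,4)->N->(2,4) | ant2:(1,1)->N->(0,1)
  grid max=3 at (0,1)
Step 2: ant0:(0,3)->E->(0,4) | ant1:(2,4)->N->(1,4) | ant2:(0,1)->W->(0,0)
  grid max=3 at (0,0)
Step 3: ant0:(0,4)->S->(1,4) | ant1:(1,4)->N->(0,4) | ant2:(0,0)->E->(0,1)
  grid max=3 at (0,1)
Step 4: ant0:(1,4)->N->(0,4) | ant1:(0,4)->S->(1,4) | ant2:(0,1)->W->(0,0)
  grid max=3 at (0,0)
Step 5: ant0:(0,4)->S->(1,4) | ant1:(1,4)->N->(0,4) | ant2:(0,0)->E->(0,1)
  grid max=4 at (0,4)
Step 6: ant0:(1,4)->N->(0,4) | ant1:(0,4)->S->(1,4) | ant2:(0,1)->W->(0,0)
  grid max=5 at (0,4)
Final grid:
  3 2 0 0 5
  0 0 0 0 5
  0 0 0 0 0
  0 0 0 0 0
Max pheromone 5 at (0,4)

Answer: (0,4)=5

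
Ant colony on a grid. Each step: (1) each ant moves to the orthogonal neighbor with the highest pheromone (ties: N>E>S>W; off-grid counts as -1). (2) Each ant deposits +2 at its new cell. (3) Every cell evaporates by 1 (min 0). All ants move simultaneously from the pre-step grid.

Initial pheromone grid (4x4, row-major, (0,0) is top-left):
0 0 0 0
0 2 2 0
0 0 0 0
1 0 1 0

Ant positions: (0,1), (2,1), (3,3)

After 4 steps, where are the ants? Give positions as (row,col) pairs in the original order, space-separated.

Step 1: ant0:(0,1)->S->(1,1) | ant1:(2,1)->N->(1,1) | ant2:(3,3)->W->(3,2)
  grid max=5 at (1,1)
Step 2: ant0:(1,1)->E->(1,2) | ant1:(1,1)->E->(1,2) | ant2:(3,2)->N->(2,2)
  grid max=4 at (1,1)
Step 3: ant0:(1,2)->W->(1,1) | ant1:(1,2)->W->(1,1) | ant2:(2,2)->N->(1,2)
  grid max=7 at (1,1)
Step 4: ant0:(1,1)->E->(1,2) | ant1:(1,1)->E->(1,2) | ant2:(1,2)->W->(1,1)
  grid max=8 at (1,1)

(1,2) (1,2) (1,1)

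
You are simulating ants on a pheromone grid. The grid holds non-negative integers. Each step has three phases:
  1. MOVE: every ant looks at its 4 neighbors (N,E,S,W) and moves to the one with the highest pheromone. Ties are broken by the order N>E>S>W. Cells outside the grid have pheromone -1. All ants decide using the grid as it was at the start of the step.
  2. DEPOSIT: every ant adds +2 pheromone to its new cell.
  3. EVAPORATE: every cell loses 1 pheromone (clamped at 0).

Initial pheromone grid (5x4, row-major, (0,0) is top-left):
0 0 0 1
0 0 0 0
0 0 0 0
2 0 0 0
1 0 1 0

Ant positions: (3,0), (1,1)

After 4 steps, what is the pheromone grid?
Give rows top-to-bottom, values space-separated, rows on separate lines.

After step 1: ants at (4,0),(0,1)
  0 1 0 0
  0 0 0 0
  0 0 0 0
  1 0 0 0
  2 0 0 0
After step 2: ants at (3,0),(0,2)
  0 0 1 0
  0 0 0 0
  0 0 0 0
  2 0 0 0
  1 0 0 0
After step 3: ants at (4,0),(0,3)
  0 0 0 1
  0 0 0 0
  0 0 0 0
  1 0 0 0
  2 0 0 0
After step 4: ants at (3,0),(1,3)
  0 0 0 0
  0 0 0 1
  0 0 0 0
  2 0 0 0
  1 0 0 0

0 0 0 0
0 0 0 1
0 0 0 0
2 0 0 0
1 0 0 0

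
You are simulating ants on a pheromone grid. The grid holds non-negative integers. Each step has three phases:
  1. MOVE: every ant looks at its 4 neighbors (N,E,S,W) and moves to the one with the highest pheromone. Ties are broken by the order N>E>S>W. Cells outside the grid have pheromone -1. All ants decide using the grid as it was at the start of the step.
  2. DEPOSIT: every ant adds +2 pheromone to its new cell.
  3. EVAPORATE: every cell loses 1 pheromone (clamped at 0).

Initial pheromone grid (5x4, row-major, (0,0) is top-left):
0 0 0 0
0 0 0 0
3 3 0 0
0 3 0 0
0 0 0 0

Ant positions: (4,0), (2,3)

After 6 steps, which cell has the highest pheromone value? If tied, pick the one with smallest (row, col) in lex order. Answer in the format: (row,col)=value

Answer: (2,0)=3

Derivation:
Step 1: ant0:(4,0)->N->(3,0) | ant1:(2,3)->N->(1,3)
  grid max=2 at (2,0)
Step 2: ant0:(3,0)->N->(2,0) | ant1:(1,3)->N->(0,3)
  grid max=3 at (2,0)
Step 3: ant0:(2,0)->E->(2,1) | ant1:(0,3)->S->(1,3)
  grid max=2 at (2,0)
Step 4: ant0:(2,1)->W->(2,0) | ant1:(1,3)->N->(0,3)
  grid max=3 at (2,0)
Step 5: ant0:(2,0)->E->(2,1) | ant1:(0,3)->S->(1,3)
  grid max=2 at (2,0)
Step 6: ant0:(2,1)->W->(2,0) | ant1:(1,3)->N->(0,3)
  grid max=3 at (2,0)
Final grid:
  0 0 0 1
  0 0 0 0
  3 1 0 0
  0 0 0 0
  0 0 0 0
Max pheromone 3 at (2,0)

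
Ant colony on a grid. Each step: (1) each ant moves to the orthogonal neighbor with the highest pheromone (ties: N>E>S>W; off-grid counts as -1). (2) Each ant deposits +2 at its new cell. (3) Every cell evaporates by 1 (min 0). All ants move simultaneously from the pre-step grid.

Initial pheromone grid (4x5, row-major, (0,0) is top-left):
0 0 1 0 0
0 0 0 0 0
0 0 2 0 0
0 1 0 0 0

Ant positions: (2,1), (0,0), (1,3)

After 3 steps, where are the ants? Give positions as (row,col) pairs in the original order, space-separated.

Step 1: ant0:(2,1)->E->(2,2) | ant1:(0,0)->E->(0,1) | ant2:(1,3)->N->(0,3)
  grid max=3 at (2,2)
Step 2: ant0:(2,2)->N->(1,2) | ant1:(0,1)->E->(0,2) | ant2:(0,3)->E->(0,4)
  grid max=2 at (2,2)
Step 3: ant0:(1,2)->S->(2,2) | ant1:(0,2)->S->(1,2) | ant2:(0,4)->S->(1,4)
  grid max=3 at (2,2)

(2,2) (1,2) (1,4)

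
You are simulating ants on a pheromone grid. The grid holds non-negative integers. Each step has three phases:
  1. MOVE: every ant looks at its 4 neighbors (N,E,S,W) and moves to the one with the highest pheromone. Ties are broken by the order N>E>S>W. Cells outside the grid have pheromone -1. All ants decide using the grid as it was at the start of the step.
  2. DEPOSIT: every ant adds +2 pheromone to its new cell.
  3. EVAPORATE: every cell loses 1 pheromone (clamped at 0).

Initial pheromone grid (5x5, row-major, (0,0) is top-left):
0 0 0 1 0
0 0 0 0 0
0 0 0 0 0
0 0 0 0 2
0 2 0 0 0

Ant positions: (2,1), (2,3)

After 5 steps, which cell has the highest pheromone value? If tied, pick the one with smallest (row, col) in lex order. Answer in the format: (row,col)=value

Step 1: ant0:(2,1)->N->(1,1) | ant1:(2,3)->N->(1,3)
  grid max=1 at (1,1)
Step 2: ant0:(1,1)->N->(0,1) | ant1:(1,3)->N->(0,3)
  grid max=1 at (0,1)
Step 3: ant0:(0,1)->E->(0,2) | ant1:(0,3)->E->(0,4)
  grid max=1 at (0,2)
Step 4: ant0:(0,2)->E->(0,3) | ant1:(0,4)->S->(1,4)
  grid max=1 at (0,3)
Step 5: ant0:(0,3)->E->(0,4) | ant1:(1,4)->N->(0,4)
  grid max=3 at (0,4)
Final grid:
  0 0 0 0 3
  0 0 0 0 0
  0 0 0 0 0
  0 0 0 0 0
  0 0 0 0 0
Max pheromone 3 at (0,4)

Answer: (0,4)=3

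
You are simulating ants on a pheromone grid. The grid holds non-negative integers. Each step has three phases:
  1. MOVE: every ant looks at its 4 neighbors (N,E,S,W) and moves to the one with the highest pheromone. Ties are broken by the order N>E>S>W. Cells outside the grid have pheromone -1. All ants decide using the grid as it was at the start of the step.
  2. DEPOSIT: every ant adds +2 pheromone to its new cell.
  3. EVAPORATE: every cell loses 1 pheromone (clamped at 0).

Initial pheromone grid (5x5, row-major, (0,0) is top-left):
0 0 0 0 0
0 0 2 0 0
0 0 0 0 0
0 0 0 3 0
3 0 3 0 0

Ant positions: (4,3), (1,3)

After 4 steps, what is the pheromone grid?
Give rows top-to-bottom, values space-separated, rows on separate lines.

After step 1: ants at (3,3),(1,2)
  0 0 0 0 0
  0 0 3 0 0
  0 0 0 0 0
  0 0 0 4 0
  2 0 2 0 0
After step 2: ants at (2,3),(0,2)
  0 0 1 0 0
  0 0 2 0 0
  0 0 0 1 0
  0 0 0 3 0
  1 0 1 0 0
After step 3: ants at (3,3),(1,2)
  0 0 0 0 0
  0 0 3 0 0
  0 0 0 0 0
  0 0 0 4 0
  0 0 0 0 0
After step 4: ants at (2,3),(0,2)
  0 0 1 0 0
  0 0 2 0 0
  0 0 0 1 0
  0 0 0 3 0
  0 0 0 0 0

0 0 1 0 0
0 0 2 0 0
0 0 0 1 0
0 0 0 3 0
0 0 0 0 0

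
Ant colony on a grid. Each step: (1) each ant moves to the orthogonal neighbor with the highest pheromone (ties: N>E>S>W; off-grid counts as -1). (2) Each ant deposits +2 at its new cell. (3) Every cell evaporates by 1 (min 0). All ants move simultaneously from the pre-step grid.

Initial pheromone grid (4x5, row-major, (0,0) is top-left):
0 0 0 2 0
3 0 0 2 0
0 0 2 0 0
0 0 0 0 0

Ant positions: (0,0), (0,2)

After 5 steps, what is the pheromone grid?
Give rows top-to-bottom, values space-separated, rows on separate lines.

After step 1: ants at (1,0),(0,3)
  0 0 0 3 0
  4 0 0 1 0
  0 0 1 0 0
  0 0 0 0 0
After step 2: ants at (0,0),(1,3)
  1 0 0 2 0
  3 0 0 2 0
  0 0 0 0 0
  0 0 0 0 0
After step 3: ants at (1,0),(0,3)
  0 0 0 3 0
  4 0 0 1 0
  0 0 0 0 0
  0 0 0 0 0
After step 4: ants at (0,0),(1,3)
  1 0 0 2 0
  3 0 0 2 0
  0 0 0 0 0
  0 0 0 0 0
After step 5: ants at (1,0),(0,3)
  0 0 0 3 0
  4 0 0 1 0
  0 0 0 0 0
  0 0 0 0 0

0 0 0 3 0
4 0 0 1 0
0 0 0 0 0
0 0 0 0 0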